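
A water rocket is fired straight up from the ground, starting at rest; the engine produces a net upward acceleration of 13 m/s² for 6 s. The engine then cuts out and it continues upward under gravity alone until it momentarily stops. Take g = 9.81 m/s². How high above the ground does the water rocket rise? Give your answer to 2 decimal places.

544.09 m

Phase 1 (powered ascent): v₀ = 0 m/s, a = 13 m/s².
v = v₀ + at = 0 + (13)(6) = 78.0 m/s
Δx = v₀t + ½at² = 0·6 + 0.5·13·6² = 234 m

Phase 2 (coasting upward): v₀ = 78.0 m/s, a = -9.81 m/s².
v = v₀ + at → t = (0 − 78.0) / -9.81 = 7.95 s
v² = v₀² + 2aΔx → Δx = (0² − 78.0²)/(2·-9.81) = 310 m
Maximum height = 234 + 310 = 544 m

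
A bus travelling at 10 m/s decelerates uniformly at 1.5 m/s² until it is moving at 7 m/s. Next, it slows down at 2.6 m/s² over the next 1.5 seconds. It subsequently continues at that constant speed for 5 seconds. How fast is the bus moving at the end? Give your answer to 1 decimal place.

3.1 m/s

Phase 1 (decelerating): v₀ = 10.0 m/s, a = -1.5 m/s².
v = v₀ + at → t = (7 − 10.0) / -1.5 = 2.00 s
v² = v₀² + 2aΔx → Δx = (7² − 10.0²)/(2·-1.5) = 17.0 m

Phase 2 (decelerating): v₀ = 7.00 m/s, a = -2.6 m/s².
v = v₀ + at = 7.00 + (-2.6)(1.5) = 3.10 m/s
Δx = v₀t + ½at² = 7.00·1.5 + 0.5·-2.6·1.5² = 7.57 m

Phase 3 (constant speed): v₀ = 3.10 m/s, a = 0 m/s².
v = v₀ + at = 3.10 + (0)(5) = 3.10 m/s
Δx = v₀t + ½at² = 3.10·5 + 0.5·0·5² = 15.5 m
Final speed = 3.10 m/s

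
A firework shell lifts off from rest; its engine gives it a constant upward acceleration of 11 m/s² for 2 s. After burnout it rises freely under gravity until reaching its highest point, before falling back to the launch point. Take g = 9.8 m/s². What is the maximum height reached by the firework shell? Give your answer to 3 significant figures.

46.7 m

Phase 1 (powered ascent): v₀ = 0 m/s, a = 11 m/s².
v = v₀ + at = 0 + (11)(2) = 22.0 m/s
Δx = v₀t + ½at² = 0·2 + 0.5·11·2² = 22.0 m

Phase 2 (coasting upward): v₀ = 22.0 m/s, a = -9.8 m/s².
v = v₀ + at → t = (0 − 22.0) / -9.8 = 2.24 s
v² = v₀² + 2aΔx → Δx = (0² − 22.0²)/(2·-9.8) = 24.7 m
Maximum height = 22.0 + 24.7 = 46.7 m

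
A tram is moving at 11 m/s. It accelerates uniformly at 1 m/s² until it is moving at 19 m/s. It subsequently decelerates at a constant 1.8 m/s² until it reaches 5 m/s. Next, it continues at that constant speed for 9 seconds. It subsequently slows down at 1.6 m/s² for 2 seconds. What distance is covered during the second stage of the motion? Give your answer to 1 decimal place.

Phase 1 (accelerating): v₀ = 11.0 m/s, a = 1 m/s².
v = v₀ + at → t = (19 − 11.0) / 1 = 8.00 s
v² = v₀² + 2aΔx → Δx = (19² − 11.0²)/(2·1) = 120 m

Phase 2 (decelerating): v₀ = 19.0 m/s, a = -1.8 m/s².
v = v₀ + at → t = (5 − 19.0) / -1.8 = 7.78 s
v² = v₀² + 2aΔx → Δx = (5² − 19.0²)/(2·-1.8) = 93.3 m
Distance in phase 2 = 93.3 m

93.3 m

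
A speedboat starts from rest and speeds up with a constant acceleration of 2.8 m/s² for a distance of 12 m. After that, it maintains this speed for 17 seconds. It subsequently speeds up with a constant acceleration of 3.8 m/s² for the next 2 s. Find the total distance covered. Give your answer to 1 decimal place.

Phase 1 (accelerating): v₀ = 0 m/s, a = 2.8 m/s².
v² = v₀² + 2aΔx = 0² + 2·2.8·12 = 67.2 → v = 8.20 m/s
t = (v − v₀)/a = (8.20 − 0)/2.8 = 2.93 s

Phase 2 (constant speed): v₀ = 8.20 m/s, a = 0 m/s².
v = v₀ + at = 8.20 + (0)(17) = 8.20 m/s
Δx = v₀t + ½at² = 8.20·17 + 0.5·0·17² = 139 m

Phase 3 (accelerating): v₀ = 8.20 m/s, a = 3.8 m/s².
v = v₀ + at = 8.20 + (3.8)(2) = 15.8 m/s
Δx = v₀t + ½at² = 8.20·2 + 0.5·3.8·2² = 24.0 m
Total distance = 12.0 + 139 + 24.0 = 175 m

175.4 m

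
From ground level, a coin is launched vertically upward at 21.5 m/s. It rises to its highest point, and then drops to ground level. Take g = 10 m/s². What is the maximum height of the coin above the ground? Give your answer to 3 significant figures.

Phase 1 (rising): v₀ = 21.5 m/s, a = -10 m/s².
v = v₀ + at → t = (0 − 21.5) / -10 = 2.15 s
v² = v₀² + 2aΔx → Δx = (0² − 21.5²)/(2·-10) = 23.1 m
Maximum height = 23.1 m

23.1 m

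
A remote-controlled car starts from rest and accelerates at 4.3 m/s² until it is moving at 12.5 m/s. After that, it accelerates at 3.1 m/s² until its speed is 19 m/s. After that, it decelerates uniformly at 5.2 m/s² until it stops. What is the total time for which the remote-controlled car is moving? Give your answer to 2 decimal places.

8.66 s

Phase 1 (accelerating): v₀ = 0 m/s, a = 4.3 m/s².
v = v₀ + at → t = (12.5 − 0) / 4.3 = 2.91 s
v² = v₀² + 2aΔx → Δx = (12.5² − 0²)/(2·4.3) = 18.2 m

Phase 2 (accelerating): v₀ = 12.5 m/s, a = 3.1 m/s².
v = v₀ + at → t = (19 − 12.5) / 3.1 = 2.10 s
v² = v₀² + 2aΔx → Δx = (19² − 12.5²)/(2·3.1) = 33.0 m

Phase 3 (decelerating): v₀ = 19.0 m/s, a = -5.2 m/s².
v = v₀ + at → t = (0 − 19.0) / -5.2 = 3.65 s
v² = v₀² + 2aΔx → Δx = (0² − 19.0²)/(2·-5.2) = 34.7 m
Total time = 2.91 + 2.10 + 3.65 = 8.66 s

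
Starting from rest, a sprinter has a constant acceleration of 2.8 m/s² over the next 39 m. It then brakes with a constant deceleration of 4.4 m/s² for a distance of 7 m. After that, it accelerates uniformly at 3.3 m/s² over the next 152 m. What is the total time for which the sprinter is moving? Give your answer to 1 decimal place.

12.3 s

Phase 1 (accelerating): v₀ = 0 m/s, a = 2.8 m/s².
v² = v₀² + 2aΔx = 0² + 2·2.8·39 = 218 → v = 14.8 m/s
t = (v − v₀)/a = (14.8 − 0)/2.8 = 5.28 s

Phase 2 (decelerating): v₀ = 14.8 m/s, a = -4.4 m/s².
v² = v₀² + 2aΔx = 14.8² + 2·-4.4·7 = 157 → v = 12.5 m/s
t = (v − v₀)/a = (12.5 − 14.8)/-4.4 = 0.513 s

Phase 3 (accelerating): v₀ = 12.5 m/s, a = 3.3 m/s².
v² = v₀² + 2aΔx = 12.5² + 2·3.3·152 = 1160 → v = 34.1 m/s
t = (v − v₀)/a = (34.1 − 12.5)/3.3 = 6.53 s
Total time = 5.28 + 0.513 + 6.53 = 12.3 s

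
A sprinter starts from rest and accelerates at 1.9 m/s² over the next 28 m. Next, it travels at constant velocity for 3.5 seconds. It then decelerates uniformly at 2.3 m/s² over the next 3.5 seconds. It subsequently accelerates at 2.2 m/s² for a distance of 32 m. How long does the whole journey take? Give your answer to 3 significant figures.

Phase 1 (accelerating): v₀ = 0 m/s, a = 1.9 m/s².
v² = v₀² + 2aΔx = 0² + 2·1.9·28 = 106 → v = 10.3 m/s
t = (v − v₀)/a = (10.3 − 0)/1.9 = 5.43 s

Phase 2 (constant speed): v₀ = 10.3 m/s, a = 0 m/s².
v = v₀ + at = 10.3 + (0)(3.5) = 10.3 m/s
Δx = v₀t + ½at² = 10.3·3.5 + 0.5·0·3.5² = 36.1 m

Phase 3 (decelerating): v₀ = 10.3 m/s, a = -2.3 m/s².
v = v₀ + at = 10.3 + (-2.3)(3.5) = 2.27 m/s
Δx = v₀t + ½at² = 10.3·3.5 + 0.5·-2.3·3.5² = 22.0 m

Phase 4 (accelerating): v₀ = 2.27 m/s, a = 2.2 m/s².
v² = v₀² + 2aΔx = 2.27² + 2·2.2·32 = 146 → v = 12.1 m/s
t = (v − v₀)/a = (12.1 − 2.27)/2.2 = 4.46 s
Total time = 5.43 + 3.50 + 3.50 + 4.46 = 16.9 s

16.9 s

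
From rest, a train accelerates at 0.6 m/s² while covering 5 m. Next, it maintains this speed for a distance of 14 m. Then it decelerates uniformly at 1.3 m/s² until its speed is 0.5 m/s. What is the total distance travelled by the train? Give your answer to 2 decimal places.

21.21 m

Phase 1 (accelerating): v₀ = 0 m/s, a = 0.6 m/s².
v² = v₀² + 2aΔx = 0² + 2·0.6·5 = 6.00 → v = 2.45 m/s
t = (v − v₀)/a = (2.45 − 0)/0.6 = 4.08 s

Phase 2 (constant speed): v₀ = 2.45 m/s, a = 0 m/s².
Constant speed: t = d/v = 14/2.45 = 5.72 s

Phase 3 (decelerating): v₀ = 2.45 m/s, a = -1.3 m/s².
v = v₀ + at → t = (0.5 − 2.45) / -1.3 = 1.50 s
v² = v₀² + 2aΔx → Δx = (0.5² − 2.45²)/(2·-1.3) = 2.21 m
Total distance = 5.00 + 14.0 + 2.21 = 21.2 m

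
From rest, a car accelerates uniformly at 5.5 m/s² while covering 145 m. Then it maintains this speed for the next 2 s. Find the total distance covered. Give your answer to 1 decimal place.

Phase 1 (accelerating): v₀ = 0 m/s, a = 5.5 m/s².
v² = v₀² + 2aΔx = 0² + 2·5.5·145 = 1600 → v = 39.9 m/s
t = (v − v₀)/a = (39.9 − 0)/5.5 = 7.26 s

Phase 2 (constant speed): v₀ = 39.9 m/s, a = 0 m/s².
v = v₀ + at = 39.9 + (0)(2) = 39.9 m/s
Δx = v₀t + ½at² = 39.9·2 + 0.5·0·2² = 79.9 m
Total distance = 145 + 79.9 = 225 m

224.9 m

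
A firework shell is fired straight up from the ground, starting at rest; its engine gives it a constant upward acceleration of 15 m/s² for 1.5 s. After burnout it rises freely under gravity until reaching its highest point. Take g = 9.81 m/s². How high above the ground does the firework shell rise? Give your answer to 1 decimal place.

42.7 m

Phase 1 (powered ascent): v₀ = 0 m/s, a = 15 m/s².
v = v₀ + at = 0 + (15)(1.5) = 22.5 m/s
Δx = v₀t + ½at² = 0·1.5 + 0.5·15·1.5² = 16.9 m

Phase 2 (coasting upward): v₀ = 22.5 m/s, a = -9.81 m/s².
v = v₀ + at → t = (0 − 22.5) / -9.81 = 2.29 s
v² = v₀² + 2aΔx → Δx = (0² − 22.5²)/(2·-9.81) = 25.8 m
Maximum height = 16.9 + 25.8 = 42.7 m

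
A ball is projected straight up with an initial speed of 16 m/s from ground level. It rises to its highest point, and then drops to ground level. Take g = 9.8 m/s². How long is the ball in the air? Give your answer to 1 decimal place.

Phase 1 (rising): v₀ = 16.0 m/s, a = -9.8 m/s².
v = v₀ + at → t = (0 − 16.0) / -9.8 = 1.63 s
v² = v₀² + 2aΔx → Δx = (0² − 16.0²)/(2·-9.8) = 13.1 m

Phase 2 (falling): v₀ = 0 m/s, a = -9.8 m/s².
Falls 13.1 m from rest: t = √(2·13.1/9.8) = 1.63 s; v = g·t = 16.0 m/s.
Total time = 1.63 + 1.63 = 3.27 s

3.3 s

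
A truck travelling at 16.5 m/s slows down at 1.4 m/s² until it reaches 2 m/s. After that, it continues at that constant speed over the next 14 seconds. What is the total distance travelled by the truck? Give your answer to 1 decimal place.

Phase 1 (decelerating): v₀ = 16.5 m/s, a = -1.4 m/s².
v = v₀ + at → t = (2 − 16.5) / -1.4 = 10.4 s
v² = v₀² + 2aΔx → Δx = (2² − 16.5²)/(2·-1.4) = 95.8 m

Phase 2 (constant speed): v₀ = 2.00 m/s, a = 0 m/s².
v = v₀ + at = 2.00 + (0)(14) = 2.00 m/s
Δx = v₀t + ½at² = 2.00·14 + 0.5·0·14² = 28.0 m
Total distance = 95.8 + 28.0 = 124 m

123.8 m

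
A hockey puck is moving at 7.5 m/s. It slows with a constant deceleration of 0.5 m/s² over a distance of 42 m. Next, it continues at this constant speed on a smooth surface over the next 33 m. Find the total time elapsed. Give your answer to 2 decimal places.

16.19 s

Phase 1 (decelerating): v₀ = 7.50 m/s, a = -0.5 m/s².
v² = v₀² + 2aΔx = 7.50² + 2·-0.5·42 = 14.2 → v = 3.77 m/s
t = (v − v₀)/a = (3.77 − 7.50)/-0.5 = 7.45 s

Phase 2 (constant speed): v₀ = 3.77 m/s, a = 0 m/s².
Constant speed: t = d/v = 33/3.77 = 8.74 s
Total time = 7.45 + 8.74 = 16.2 s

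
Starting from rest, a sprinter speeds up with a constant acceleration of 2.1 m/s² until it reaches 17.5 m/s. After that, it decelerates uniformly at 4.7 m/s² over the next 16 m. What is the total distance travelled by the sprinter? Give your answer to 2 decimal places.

Phase 1 (accelerating): v₀ = 0 m/s, a = 2.1 m/s².
v = v₀ + at → t = (17.5 − 0) / 2.1 = 8.33 s
v² = v₀² + 2aΔx → Δx = (17.5² − 0²)/(2·2.1) = 72.9 m

Phase 2 (decelerating): v₀ = 17.5 m/s, a = -4.7 m/s².
v² = v₀² + 2aΔx = 17.5² + 2·-4.7·16 = 156 → v = 12.5 m/s
t = (v − v₀)/a = (12.5 − 17.5)/-4.7 = 1.07 s
Total distance = 72.9 + 16.0 = 88.9 m

88.92 m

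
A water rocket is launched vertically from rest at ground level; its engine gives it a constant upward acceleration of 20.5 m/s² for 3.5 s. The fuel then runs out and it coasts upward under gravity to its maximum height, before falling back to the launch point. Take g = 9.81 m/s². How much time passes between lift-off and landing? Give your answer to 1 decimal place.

19.7 s

Phase 1 (powered ascent): v₀ = 0 m/s, a = 20.5 m/s².
v = v₀ + at = 0 + (20.5)(3.5) = 71.8 m/s
Δx = v₀t + ½at² = 0·3.5 + 0.5·20.5·3.5² = 126 m

Phase 2 (coasting upward): v₀ = 71.8 m/s, a = -9.81 m/s².
v = v₀ + at → t = (0 − 71.8) / -9.81 = 7.31 s
v² = v₀² + 2aΔx → Δx = (0² − 71.8²)/(2·-9.81) = 262 m

Phase 3 (free fall): v₀ = 0 m/s, a = -9.81 m/s².
Falls 388 m from rest: t = √(2·388/9.81) = 8.89 s; v = g·t = 87.2 m/s.
Total time = 3.50 + 7.31 + 8.89 = 19.7 s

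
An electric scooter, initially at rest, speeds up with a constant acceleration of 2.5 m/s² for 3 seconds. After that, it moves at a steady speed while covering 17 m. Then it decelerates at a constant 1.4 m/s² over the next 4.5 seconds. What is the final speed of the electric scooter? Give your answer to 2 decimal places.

Phase 1 (accelerating): v₀ = 0 m/s, a = 2.5 m/s².
v = v₀ + at = 0 + (2.5)(3) = 7.50 m/s
Δx = v₀t + ½at² = 0·3 + 0.5·2.5·3² = 11.2 m

Phase 2 (constant speed): v₀ = 7.50 m/s, a = 0 m/s².
Constant speed: t = d/v = 17/7.50 = 2.27 s

Phase 3 (decelerating): v₀ = 7.50 m/s, a = -1.4 m/s².
v = v₀ + at = 7.50 + (-1.4)(4.5) = 1.20 m/s
Δx = v₀t + ½at² = 7.50·4.5 + 0.5·-1.4·4.5² = 19.6 m
Final speed = 1.20 m/s

1.20 m/s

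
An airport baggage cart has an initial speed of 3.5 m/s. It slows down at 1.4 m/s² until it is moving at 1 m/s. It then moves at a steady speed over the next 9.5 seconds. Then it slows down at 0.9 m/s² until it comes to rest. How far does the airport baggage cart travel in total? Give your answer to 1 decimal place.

Phase 1 (decelerating): v₀ = 3.50 m/s, a = -1.4 m/s².
v = v₀ + at → t = (1 − 3.50) / -1.4 = 1.79 s
v² = v₀² + 2aΔx → Δx = (1² − 3.50²)/(2·-1.4) = 4.02 m

Phase 2 (constant speed): v₀ = 1.00 m/s, a = 0 m/s².
v = v₀ + at = 1.00 + (0)(9.5) = 1.00 m/s
Δx = v₀t + ½at² = 1.00·9.5 + 0.5·0·9.5² = 9.50 m

Phase 3 (decelerating): v₀ = 1.00 m/s, a = -0.9 m/s².
v = v₀ + at → t = (0 − 1.00) / -0.9 = 1.11 s
v² = v₀² + 2aΔx → Δx = (0² − 1.00²)/(2·-0.9) = 0.556 m
Total distance = 4.02 + 9.50 + 0.556 = 14.1 m

14.1 m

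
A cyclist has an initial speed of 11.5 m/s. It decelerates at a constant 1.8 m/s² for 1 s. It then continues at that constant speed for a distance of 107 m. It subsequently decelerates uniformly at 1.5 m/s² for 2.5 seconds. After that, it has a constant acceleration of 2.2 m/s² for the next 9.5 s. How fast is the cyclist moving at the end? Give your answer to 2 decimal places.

Phase 1 (decelerating): v₀ = 11.5 m/s, a = -1.8 m/s².
v = v₀ + at = 11.5 + (-1.8)(1) = 9.70 m/s
Δx = v₀t + ½at² = 11.5·1 + 0.5·-1.8·1² = 10.6 m

Phase 2 (constant speed): v₀ = 9.70 m/s, a = 0 m/s².
Constant speed: t = d/v = 107/9.70 = 11.0 s

Phase 3 (decelerating): v₀ = 9.70 m/s, a = -1.5 m/s².
v = v₀ + at = 9.70 + (-1.5)(2.5) = 5.95 m/s
Δx = v₀t + ½at² = 9.70·2.5 + 0.5·-1.5·2.5² = 19.6 m

Phase 4 (accelerating): v₀ = 5.95 m/s, a = 2.2 m/s².
v = v₀ + at = 5.95 + (2.2)(9.5) = 26.9 m/s
Δx = v₀t + ½at² = 5.95·9.5 + 0.5·2.2·9.5² = 156 m
Final speed = 26.9 m/s

26.85 m/s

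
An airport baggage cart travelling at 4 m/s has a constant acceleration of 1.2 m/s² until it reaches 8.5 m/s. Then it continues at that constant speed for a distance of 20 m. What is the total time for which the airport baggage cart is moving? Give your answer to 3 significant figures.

Phase 1 (accelerating): v₀ = 4.00 m/s, a = 1.2 m/s².
v = v₀ + at → t = (8.5 − 4.00) / 1.2 = 3.75 s
v² = v₀² + 2aΔx → Δx = (8.5² − 4.00²)/(2·1.2) = 23.4 m

Phase 2 (constant speed): v₀ = 8.50 m/s, a = 0 m/s².
Constant speed: t = d/v = 20/8.50 = 2.35 s
Total time = 3.75 + 2.35 = 6.10 s

6.10 s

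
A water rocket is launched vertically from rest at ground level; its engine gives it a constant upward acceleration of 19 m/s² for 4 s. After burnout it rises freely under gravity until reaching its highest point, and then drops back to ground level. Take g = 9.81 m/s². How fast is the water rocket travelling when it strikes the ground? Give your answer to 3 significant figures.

Phase 1 (powered ascent): v₀ = 0 m/s, a = 19 m/s².
v = v₀ + at = 0 + (19)(4) = 76.0 m/s
Δx = v₀t + ½at² = 0·4 + 0.5·19·4² = 152 m

Phase 2 (coasting upward): v₀ = 76.0 m/s, a = -9.81 m/s².
v = v₀ + at → t = (0 − 76.0) / -9.81 = 7.75 s
v² = v₀² + 2aΔx → Δx = (0² − 76.0²)/(2·-9.81) = 294 m

Phase 3 (free fall): v₀ = 0 m/s, a = -9.81 m/s².
Falls 446 m from rest: t = √(2·446/9.81) = 9.54 s; v = g·t = 93.6 m/s.
Impact speed = 93.6 m/s

93.6 m/s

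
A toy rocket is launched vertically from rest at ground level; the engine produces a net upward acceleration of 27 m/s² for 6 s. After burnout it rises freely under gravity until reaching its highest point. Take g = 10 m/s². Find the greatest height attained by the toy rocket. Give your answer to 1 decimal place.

Phase 1 (powered ascent): v₀ = 0 m/s, a = 27 m/s².
v = v₀ + at = 0 + (27)(6) = 162 m/s
Δx = v₀t + ½at² = 0·6 + 0.5·27·6² = 486 m

Phase 2 (coasting upward): v₀ = 162 m/s, a = -10 m/s².
v = v₀ + at → t = (0 − 162) / -10 = 16.2 s
v² = v₀² + 2aΔx → Δx = (0² − 162²)/(2·-10) = 1310 m
Maximum height = 486 + 1310 = 1800 m

1798.2 m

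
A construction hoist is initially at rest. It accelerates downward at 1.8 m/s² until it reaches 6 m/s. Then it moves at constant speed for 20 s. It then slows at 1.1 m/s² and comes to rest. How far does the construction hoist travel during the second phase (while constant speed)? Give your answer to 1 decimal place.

120.0 m

Phase 1 (accelerating): v₀ = 0 m/s, a = 1.8 m/s².
v = v₀ + at → t = (6 − 0) / 1.8 = 3.33 s
v² = v₀² + 2aΔx → Δx = (6² − 0²)/(2·1.8) = 10.0 m

Phase 2 (constant speed): v₀ = 6.00 m/s, a = 0 m/s².
v = v₀ + at = 6.00 + (0)(20) = 6.00 m/s
Δx = v₀t + ½at² = 6.00·20 + 0.5·0·20² = 120 m
Distance in phase 2 = 120 m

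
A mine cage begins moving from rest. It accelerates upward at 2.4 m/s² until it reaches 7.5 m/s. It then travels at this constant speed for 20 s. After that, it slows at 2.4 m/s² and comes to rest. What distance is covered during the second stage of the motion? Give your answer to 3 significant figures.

150 m

Phase 1 (accelerating): v₀ = 0 m/s, a = 2.4 m/s².
v = v₀ + at → t = (7.5 − 0) / 2.4 = 3.12 s
v² = v₀² + 2aΔx → Δx = (7.5² − 0²)/(2·2.4) = 11.7 m

Phase 2 (constant speed): v₀ = 7.50 m/s, a = 0 m/s².
v = v₀ + at = 7.50 + (0)(20) = 7.50 m/s
Δx = v₀t + ½at² = 7.50·20 + 0.5·0·20² = 150 m
Distance in phase 2 = 150 m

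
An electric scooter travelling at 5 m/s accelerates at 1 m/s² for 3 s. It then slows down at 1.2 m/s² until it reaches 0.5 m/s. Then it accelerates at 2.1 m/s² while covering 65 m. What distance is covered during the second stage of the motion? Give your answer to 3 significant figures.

Phase 1 (accelerating): v₀ = 5.00 m/s, a = 1 m/s².
v = v₀ + at = 5.00 + (1)(3) = 8.00 m/s
Δx = v₀t + ½at² = 5.00·3 + 0.5·1·3² = 19.5 m

Phase 2 (decelerating): v₀ = 8.00 m/s, a = -1.2 m/s².
v = v₀ + at → t = (0.5 − 8.00) / -1.2 = 6.25 s
v² = v₀² + 2aΔx → Δx = (0.5² − 8.00²)/(2·-1.2) = 26.6 m
Distance in phase 2 = 26.6 m

26.6 m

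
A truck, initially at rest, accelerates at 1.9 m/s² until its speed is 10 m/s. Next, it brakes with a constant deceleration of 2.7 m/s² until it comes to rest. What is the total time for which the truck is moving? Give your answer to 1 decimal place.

9.0 s

Phase 1 (accelerating): v₀ = 0 m/s, a = 1.9 m/s².
v = v₀ + at → t = (10 − 0) / 1.9 = 5.26 s
v² = v₀² + 2aΔx → Δx = (10² − 0²)/(2·1.9) = 26.3 m

Phase 2 (decelerating): v₀ = 10.0 m/s, a = -2.7 m/s².
v = v₀ + at → t = (0 − 10.0) / -2.7 = 3.70 s
v² = v₀² + 2aΔx → Δx = (0² − 10.0²)/(2·-2.7) = 18.5 m
Total time = 5.26 + 3.70 = 8.97 s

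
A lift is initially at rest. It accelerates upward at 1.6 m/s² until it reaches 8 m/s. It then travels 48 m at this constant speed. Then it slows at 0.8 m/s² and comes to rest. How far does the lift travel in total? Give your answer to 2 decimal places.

108.00 m

Phase 1 (accelerating): v₀ = 0 m/s, a = 1.6 m/s².
v = v₀ + at → t = (8 − 0) / 1.6 = 5.00 s
v² = v₀² + 2aΔx → Δx = (8² − 0²)/(2·1.6) = 20.0 m

Phase 2 (constant speed): v₀ = 8.00 m/s, a = 0 m/s².
Constant speed: t = d/v = 48/8.00 = 6.00 s

Phase 3 (decelerating): v₀ = 8.00 m/s, a = -0.8 m/s².
v = v₀ + at → t = (0 − 8.00) / -0.8 = 10.0 s
v² = v₀² + 2aΔx → Δx = (0² − 8.00²)/(2·-0.8) = 40.0 m
Total distance = 20.0 + 48.0 + 40.0 = 108 m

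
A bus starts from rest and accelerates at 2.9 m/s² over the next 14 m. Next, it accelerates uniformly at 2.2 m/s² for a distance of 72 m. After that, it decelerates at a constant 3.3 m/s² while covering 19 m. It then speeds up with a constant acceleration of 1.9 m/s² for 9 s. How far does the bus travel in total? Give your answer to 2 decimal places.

330.55 m

Phase 1 (accelerating): v₀ = 0 m/s, a = 2.9 m/s².
v² = v₀² + 2aΔx = 0² + 2·2.9·14 = 81.2 → v = 9.01 m/s
t = (v − v₀)/a = (9.01 − 0)/2.9 = 3.11 s

Phase 2 (accelerating): v₀ = 9.01 m/s, a = 2.2 m/s².
v² = v₀² + 2aΔx = 9.01² + 2·2.2·72 = 398 → v = 19.9 m/s
t = (v − v₀)/a = (19.9 − 9.01)/2.2 = 4.97 s

Phase 3 (decelerating): v₀ = 19.9 m/s, a = -3.3 m/s².
v² = v₀² + 2aΔx = 19.9² + 2·-3.3·19 = 273 → v = 16.5 m/s
t = (v − v₀)/a = (16.5 − 19.9)/-3.3 = 1.04 s

Phase 4 (accelerating): v₀ = 16.5 m/s, a = 1.9 m/s².
v = v₀ + at = 16.5 + (1.9)(9) = 33.6 m/s
Δx = v₀t + ½at² = 16.5·9 + 0.5·1.9·9² = 226 m
Total distance = 14.0 + 72.0 + 19.0 + 226 = 331 m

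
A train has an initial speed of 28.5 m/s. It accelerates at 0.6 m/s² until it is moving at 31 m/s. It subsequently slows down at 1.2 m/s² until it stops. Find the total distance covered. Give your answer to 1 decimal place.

Phase 1 (accelerating): v₀ = 28.5 m/s, a = 0.6 m/s².
v = v₀ + at → t = (31 − 28.5) / 0.6 = 4.17 s
v² = v₀² + 2aΔx → Δx = (31² − 28.5²)/(2·0.6) = 124 m

Phase 2 (decelerating): v₀ = 31.0 m/s, a = -1.2 m/s².
v = v₀ + at → t = (0 − 31.0) / -1.2 = 25.8 s
v² = v₀² + 2aΔx → Δx = (0² − 31.0²)/(2·-1.2) = 400 m
Total distance = 124 + 400 = 524 m

524.4 m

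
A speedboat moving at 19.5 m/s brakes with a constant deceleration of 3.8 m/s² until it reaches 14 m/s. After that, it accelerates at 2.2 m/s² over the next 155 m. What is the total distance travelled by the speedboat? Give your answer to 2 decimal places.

Phase 1 (decelerating): v₀ = 19.5 m/s, a = -3.8 m/s².
v = v₀ + at → t = (14 − 19.5) / -3.8 = 1.45 s
v² = v₀² + 2aΔx → Δx = (14² − 19.5²)/(2·-3.8) = 24.2 m

Phase 2 (accelerating): v₀ = 14.0 m/s, a = 2.2 m/s².
v² = v₀² + 2aΔx = 14.0² + 2·2.2·155 = 878 → v = 29.6 m/s
t = (v − v₀)/a = (29.6 − 14.0)/2.2 = 7.11 s
Total distance = 24.2 + 155 = 179 m

179.24 m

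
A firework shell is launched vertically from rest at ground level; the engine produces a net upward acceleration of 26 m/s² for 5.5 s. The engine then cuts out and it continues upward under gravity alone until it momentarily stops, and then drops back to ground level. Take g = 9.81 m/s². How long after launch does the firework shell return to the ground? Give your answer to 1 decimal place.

37.2 s

Phase 1 (powered ascent): v₀ = 0 m/s, a = 26 m/s².
v = v₀ + at = 0 + (26)(5.5) = 143 m/s
Δx = v₀t + ½at² = 0·5.5 + 0.5·26·5.5² = 393 m

Phase 2 (coasting upward): v₀ = 143 m/s, a = -9.81 m/s².
v = v₀ + at → t = (0 − 143) / -9.81 = 14.6 s
v² = v₀² + 2aΔx → Δx = (0² − 143²)/(2·-9.81) = 1040 m

Phase 3 (free fall): v₀ = 0 m/s, a = -9.81 m/s².
Falls 1440 m from rest: t = √(2·1440/9.81) = 17.1 s; v = g·t = 168 m/s.
Total time = 5.50 + 14.6 + 17.1 = 37.2 s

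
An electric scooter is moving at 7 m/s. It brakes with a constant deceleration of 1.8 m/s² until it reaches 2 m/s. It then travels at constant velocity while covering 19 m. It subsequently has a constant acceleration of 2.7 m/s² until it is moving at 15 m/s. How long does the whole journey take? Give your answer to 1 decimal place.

Phase 1 (decelerating): v₀ = 7.00 m/s, a = -1.8 m/s².
v = v₀ + at → t = (2 − 7.00) / -1.8 = 2.78 s
v² = v₀² + 2aΔx → Δx = (2² − 7.00²)/(2·-1.8) = 12.5 m

Phase 2 (constant speed): v₀ = 2.00 m/s, a = 0 m/s².
Constant speed: t = d/v = 19/2.00 = 9.50 s

Phase 3 (accelerating): v₀ = 2.00 m/s, a = 2.7 m/s².
v = v₀ + at → t = (15 − 2.00) / 2.7 = 4.81 s
v² = v₀² + 2aΔx → Δx = (15² − 2.00²)/(2·2.7) = 40.9 m
Total time = 2.78 + 9.50 + 4.81 = 17.1 s

17.1 s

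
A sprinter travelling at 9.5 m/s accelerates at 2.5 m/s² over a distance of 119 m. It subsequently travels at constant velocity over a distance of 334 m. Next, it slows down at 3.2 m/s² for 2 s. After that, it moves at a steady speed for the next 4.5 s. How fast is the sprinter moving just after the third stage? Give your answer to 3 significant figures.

Phase 1 (accelerating): v₀ = 9.50 m/s, a = 2.5 m/s².
v² = v₀² + 2aΔx = 9.50² + 2·2.5·119 = 685 → v = 26.2 m/s
t = (v − v₀)/a = (26.2 − 9.50)/2.5 = 6.67 s

Phase 2 (constant speed): v₀ = 26.2 m/s, a = 0 m/s².
Constant speed: t = d/v = 334/26.2 = 12.8 s

Phase 3 (decelerating): v₀ = 26.2 m/s, a = -3.2 m/s².
v = v₀ + at = 26.2 + (-3.2)(2) = 19.8 m/s
Δx = v₀t + ½at² = 26.2·2 + 0.5·-3.2·2² = 46.0 m
Speed at end of phase 3 = 19.8 m/s

19.8 m/s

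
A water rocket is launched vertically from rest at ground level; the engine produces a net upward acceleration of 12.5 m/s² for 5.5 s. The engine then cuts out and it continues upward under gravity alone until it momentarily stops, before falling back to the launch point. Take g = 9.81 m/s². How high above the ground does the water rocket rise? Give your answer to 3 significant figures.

430 m

Phase 1 (powered ascent): v₀ = 0 m/s, a = 12.5 m/s².
v = v₀ + at = 0 + (12.5)(5.5) = 68.8 m/s
Δx = v₀t + ½at² = 0·5.5 + 0.5·12.5·5.5² = 189 m

Phase 2 (coasting upward): v₀ = 68.8 m/s, a = -9.81 m/s².
v = v₀ + at → t = (0 − 68.8) / -9.81 = 7.01 s
v² = v₀² + 2aΔx → Δx = (0² − 68.8²)/(2·-9.81) = 241 m
Maximum height = 189 + 241 = 430 m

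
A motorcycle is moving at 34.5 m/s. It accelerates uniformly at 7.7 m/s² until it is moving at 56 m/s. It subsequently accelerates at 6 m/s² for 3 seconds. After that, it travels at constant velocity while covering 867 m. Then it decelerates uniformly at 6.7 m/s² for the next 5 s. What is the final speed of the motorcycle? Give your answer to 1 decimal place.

Phase 1 (accelerating): v₀ = 34.5 m/s, a = 7.7 m/s².
v = v₀ + at → t = (56 − 34.5) / 7.7 = 2.79 s
v² = v₀² + 2aΔx → Δx = (56² − 34.5²)/(2·7.7) = 126 m

Phase 2 (accelerating): v₀ = 56.0 m/s, a = 6 m/s².
v = v₀ + at = 56.0 + (6)(3) = 74.0 m/s
Δx = v₀t + ½at² = 56.0·3 + 0.5·6·3² = 195 m

Phase 3 (constant speed): v₀ = 74.0 m/s, a = 0 m/s².
Constant speed: t = d/v = 867/74.0 = 11.7 s

Phase 4 (decelerating): v₀ = 74.0 m/s, a = -6.7 m/s².
v = v₀ + at = 74.0 + (-6.7)(5) = 40.5 m/s
Δx = v₀t + ½at² = 74.0·5 + 0.5·-6.7·5² = 286 m
Final speed = 40.5 m/s

40.5 m/s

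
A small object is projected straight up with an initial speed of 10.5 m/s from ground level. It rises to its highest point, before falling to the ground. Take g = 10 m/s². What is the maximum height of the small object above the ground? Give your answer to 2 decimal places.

5.51 m

Phase 1 (rising): v₀ = 10.5 m/s, a = -10 m/s².
v = v₀ + at → t = (0 − 10.5) / -10 = 1.05 s
v² = v₀² + 2aΔx → Δx = (0² − 10.5²)/(2·-10) = 5.51 m
Maximum height = 5.51 m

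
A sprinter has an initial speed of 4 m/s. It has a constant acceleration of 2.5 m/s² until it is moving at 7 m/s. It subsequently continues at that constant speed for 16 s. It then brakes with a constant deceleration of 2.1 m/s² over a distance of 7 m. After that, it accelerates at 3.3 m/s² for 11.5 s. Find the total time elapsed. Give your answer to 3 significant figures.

Phase 1 (accelerating): v₀ = 4.00 m/s, a = 2.5 m/s².
v = v₀ + at → t = (7 − 4.00) / 2.5 = 1.20 s
v² = v₀² + 2aΔx → Δx = (7² − 4.00²)/(2·2.5) = 6.60 m

Phase 2 (constant speed): v₀ = 7.00 m/s, a = 0 m/s².
v = v₀ + at = 7.00 + (0)(16) = 7.00 m/s
Δx = v₀t + ½at² = 7.00·16 + 0.5·0·16² = 112 m

Phase 3 (decelerating): v₀ = 7.00 m/s, a = -2.1 m/s².
v² = v₀² + 2aΔx = 7.00² + 2·-2.1·7 = 19.6 → v = 4.43 m/s
t = (v − v₀)/a = (4.43 − 7.00)/-2.1 = 1.23 s

Phase 4 (accelerating): v₀ = 4.43 m/s, a = 3.3 m/s².
v = v₀ + at = 4.43 + (3.3)(11.5) = 42.4 m/s
Δx = v₀t + ½at² = 4.43·11.5 + 0.5·3.3·11.5² = 269 m
Total time = 1.20 + 16.0 + 1.23 + 11.5 = 29.9 s

29.9 s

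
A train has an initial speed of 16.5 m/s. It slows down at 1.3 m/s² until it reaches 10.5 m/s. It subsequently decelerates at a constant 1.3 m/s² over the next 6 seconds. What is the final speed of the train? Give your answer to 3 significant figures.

2.70 m/s

Phase 1 (decelerating): v₀ = 16.5 m/s, a = -1.3 m/s².
v = v₀ + at → t = (10.5 − 16.5) / -1.3 = 4.62 s
v² = v₀² + 2aΔx → Δx = (10.5² − 16.5²)/(2·-1.3) = 62.3 m

Phase 2 (decelerating): v₀ = 10.5 m/s, a = -1.3 m/s².
v = v₀ + at = 10.5 + (-1.3)(6) = 2.70 m/s
Δx = v₀t + ½at² = 10.5·6 + 0.5·-1.3·6² = 39.6 m
Final speed = 2.70 m/s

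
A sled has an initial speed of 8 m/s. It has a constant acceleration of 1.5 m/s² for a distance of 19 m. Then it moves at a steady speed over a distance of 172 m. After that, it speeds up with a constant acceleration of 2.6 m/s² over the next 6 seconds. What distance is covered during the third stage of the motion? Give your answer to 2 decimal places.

Phase 1 (accelerating): v₀ = 8.00 m/s, a = 1.5 m/s².
v² = v₀² + 2aΔx = 8.00² + 2·1.5·19 = 121 → v = 11.0 m/s
t = (v − v₀)/a = (11.0 − 8.00)/1.5 = 2.00 s

Phase 2 (constant speed): v₀ = 11.0 m/s, a = 0 m/s².
Constant speed: t = d/v = 172/11.0 = 15.6 s

Phase 3 (accelerating): v₀ = 11.0 m/s, a = 2.6 m/s².
v = v₀ + at = 11.0 + (2.6)(6) = 26.6 m/s
Δx = v₀t + ½at² = 11.0·6 + 0.5·2.6·6² = 113 m
Distance in phase 3 = 113 m

112.80 m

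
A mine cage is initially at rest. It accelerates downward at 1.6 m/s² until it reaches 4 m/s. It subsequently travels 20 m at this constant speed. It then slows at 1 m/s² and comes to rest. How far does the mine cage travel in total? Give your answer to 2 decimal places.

33.00 m

Phase 1 (accelerating): v₀ = 0 m/s, a = 1.6 m/s².
v = v₀ + at → t = (4 − 0) / 1.6 = 2.50 s
v² = v₀² + 2aΔx → Δx = (4² − 0²)/(2·1.6) = 5.00 m

Phase 2 (constant speed): v₀ = 4.00 m/s, a = 0 m/s².
Constant speed: t = d/v = 20/4.00 = 5.00 s

Phase 3 (decelerating): v₀ = 4.00 m/s, a = -1 m/s².
v = v₀ + at → t = (0 − 4.00) / -1 = 4.00 s
v² = v₀² + 2aΔx → Δx = (0² − 4.00²)/(2·-1) = 8.00 m
Total distance = 5.00 + 20.0 + 8.00 = 33.0 m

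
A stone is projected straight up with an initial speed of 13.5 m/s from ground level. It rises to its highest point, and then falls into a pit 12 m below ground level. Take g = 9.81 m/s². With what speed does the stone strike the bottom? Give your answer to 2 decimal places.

Phase 1 (rising): v₀ = 13.5 m/s, a = -9.81 m/s².
v = v₀ + at → t = (0 − 13.5) / -9.81 = 1.38 s
v² = v₀² + 2aΔx → Δx = (0² − 13.5²)/(2·-9.81) = 9.29 m

Phase 2 (falling): v₀ = 0 m/s, a = -9.81 m/s².
Falls 21.3 m from rest: t = √(2·21.3/9.81) = 2.08 s; v = g·t = 20.4 m/s.
Final speed = 20.4 m/s

20.44 m/s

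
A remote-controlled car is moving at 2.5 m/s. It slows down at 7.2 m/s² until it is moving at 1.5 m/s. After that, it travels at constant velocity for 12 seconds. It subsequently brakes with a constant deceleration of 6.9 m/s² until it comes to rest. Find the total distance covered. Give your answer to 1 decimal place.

18.4 m

Phase 1 (decelerating): v₀ = 2.50 m/s, a = -7.2 m/s².
v = v₀ + at → t = (1.5 − 2.50) / -7.2 = 0.139 s
v² = v₀² + 2aΔx → Δx = (1.5² − 2.50²)/(2·-7.2) = 0.278 m

Phase 2 (constant speed): v₀ = 1.50 m/s, a = 0 m/s².
v = v₀ + at = 1.50 + (0)(12) = 1.50 m/s
Δx = v₀t + ½at² = 1.50·12 + 0.5·0·12² = 18.0 m

Phase 3 (decelerating): v₀ = 1.50 m/s, a = -6.9 m/s².
v = v₀ + at → t = (0 − 1.50) / -6.9 = 0.217 s
v² = v₀² + 2aΔx → Δx = (0² − 1.50²)/(2·-6.9) = 0.163 m
Total distance = 0.278 + 18.0 + 0.163 = 18.4 m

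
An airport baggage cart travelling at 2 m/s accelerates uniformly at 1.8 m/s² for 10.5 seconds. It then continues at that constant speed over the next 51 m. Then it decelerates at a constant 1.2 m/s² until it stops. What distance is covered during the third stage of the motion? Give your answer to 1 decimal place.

Phase 1 (accelerating): v₀ = 2.00 m/s, a = 1.8 m/s².
v = v₀ + at = 2.00 + (1.8)(10.5) = 20.9 m/s
Δx = v₀t + ½at² = 2.00·10.5 + 0.5·1.8·10.5² = 120 m

Phase 2 (constant speed): v₀ = 20.9 m/s, a = 0 m/s².
Constant speed: t = d/v = 51/20.9 = 2.44 s

Phase 3 (decelerating): v₀ = 20.9 m/s, a = -1.2 m/s².
v = v₀ + at → t = (0 − 20.9) / -1.2 = 17.4 s
v² = v₀² + 2aΔx → Δx = (0² − 20.9²)/(2·-1.2) = 182 m
Distance in phase 3 = 182 m

182.0 m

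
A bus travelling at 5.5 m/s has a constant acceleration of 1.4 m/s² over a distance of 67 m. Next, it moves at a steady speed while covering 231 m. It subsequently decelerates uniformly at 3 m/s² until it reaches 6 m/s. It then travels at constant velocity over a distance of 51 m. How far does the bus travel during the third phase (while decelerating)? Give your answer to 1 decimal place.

Phase 1 (accelerating): v₀ = 5.50 m/s, a = 1.4 m/s².
v² = v₀² + 2aΔx = 5.50² + 2·1.4·67 = 218 → v = 14.8 m/s
t = (v − v₀)/a = (14.8 − 5.50)/1.4 = 6.61 s

Phase 2 (constant speed): v₀ = 14.8 m/s, a = 0 m/s².
Constant speed: t = d/v = 231/14.8 = 15.7 s

Phase 3 (decelerating): v₀ = 14.8 m/s, a = -3 m/s².
v = v₀ + at → t = (6 − 14.8) / -3 = 2.92 s
v² = v₀² + 2aΔx → Δx = (6² − 14.8²)/(2·-3) = 30.3 m
Distance in phase 3 = 30.3 m

30.3 m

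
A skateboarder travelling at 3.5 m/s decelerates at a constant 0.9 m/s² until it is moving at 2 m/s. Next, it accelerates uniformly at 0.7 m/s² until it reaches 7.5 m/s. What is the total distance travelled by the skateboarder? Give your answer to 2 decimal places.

41.90 m

Phase 1 (decelerating): v₀ = 3.50 m/s, a = -0.9 m/s².
v = v₀ + at → t = (2 − 3.50) / -0.9 = 1.67 s
v² = v₀² + 2aΔx → Δx = (2² − 3.50²)/(2·-0.9) = 4.58 m

Phase 2 (accelerating): v₀ = 2.00 m/s, a = 0.7 m/s².
v = v₀ + at → t = (7.5 − 2.00) / 0.7 = 7.86 s
v² = v₀² + 2aΔx → Δx = (7.5² − 2.00²)/(2·0.7) = 37.3 m
Total distance = 4.58 + 37.3 = 41.9 m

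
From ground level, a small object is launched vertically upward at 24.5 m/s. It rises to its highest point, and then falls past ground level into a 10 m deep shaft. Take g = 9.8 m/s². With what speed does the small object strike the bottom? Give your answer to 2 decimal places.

28.22 m/s

Phase 1 (rising): v₀ = 24.5 m/s, a = -9.8 m/s².
v = v₀ + at → t = (0 − 24.5) / -9.8 = 2.50 s
v² = v₀² + 2aΔx → Δx = (0² − 24.5²)/(2·-9.8) = 30.6 m

Phase 2 (falling): v₀ = 0 m/s, a = -9.8 m/s².
Falls 40.6 m from rest: t = √(2·40.6/9.8) = 2.88 s; v = g·t = 28.2 m/s.
Final speed = 28.2 m/s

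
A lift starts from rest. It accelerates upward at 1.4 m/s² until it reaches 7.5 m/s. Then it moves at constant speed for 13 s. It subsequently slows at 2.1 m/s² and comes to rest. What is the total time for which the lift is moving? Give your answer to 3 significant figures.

Phase 1 (accelerating): v₀ = 0 m/s, a = 1.4 m/s².
v = v₀ + at → t = (7.5 − 0) / 1.4 = 5.36 s
v² = v₀² + 2aΔx → Δx = (7.5² − 0²)/(2·1.4) = 20.1 m

Phase 2 (constant speed): v₀ = 7.50 m/s, a = 0 m/s².
v = v₀ + at = 7.50 + (0)(13) = 7.50 m/s
Δx = v₀t + ½at² = 7.50·13 + 0.5·0·13² = 97.5 m

Phase 3 (decelerating): v₀ = 7.50 m/s, a = -2.1 m/s².
v = v₀ + at → t = (0 − 7.50) / -2.1 = 3.57 s
v² = v₀² + 2aΔx → Δx = (0² − 7.50²)/(2·-2.1) = 13.4 m
Total time = 5.36 + 13.0 + 3.57 = 21.9 s

21.9 s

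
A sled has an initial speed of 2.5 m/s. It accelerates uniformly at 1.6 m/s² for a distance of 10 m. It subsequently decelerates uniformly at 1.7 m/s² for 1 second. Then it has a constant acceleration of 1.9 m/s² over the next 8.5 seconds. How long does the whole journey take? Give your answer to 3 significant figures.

Phase 1 (accelerating): v₀ = 2.50 m/s, a = 1.6 m/s².
v² = v₀² + 2aΔx = 2.50² + 2·1.6·10 = 38.2 → v = 6.18 m/s
t = (v − v₀)/a = (6.18 − 2.50)/1.6 = 2.30 s

Phase 2 (decelerating): v₀ = 6.18 m/s, a = -1.7 m/s².
v = v₀ + at = 6.18 + (-1.7)(1) = 4.48 m/s
Δx = v₀t + ½at² = 6.18·1 + 0.5·-1.7·1² = 5.33 m

Phase 3 (accelerating): v₀ = 4.48 m/s, a = 1.9 m/s².
v = v₀ + at = 4.48 + (1.9)(8.5) = 20.6 m/s
Δx = v₀t + ½at² = 4.48·8.5 + 0.5·1.9·8.5² = 107 m
Total time = 2.30 + 1.00 + 8.50 = 11.8 s

11.8 s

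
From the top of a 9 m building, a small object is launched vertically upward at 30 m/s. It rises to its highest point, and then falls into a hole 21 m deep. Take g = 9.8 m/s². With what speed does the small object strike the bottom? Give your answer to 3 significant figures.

Phase 1 (rising): v₀ = 30.0 m/s, a = -9.8 m/s².
v = v₀ + at → t = (0 − 30.0) / -9.8 = 3.06 s
v² = v₀² + 2aΔx → Δx = (0² − 30.0²)/(2·-9.8) = 45.9 m

Phase 2 (falling): v₀ = 0 m/s, a = -9.8 m/s².
Falls 75.9 m from rest: t = √(2·75.9/9.8) = 3.94 s; v = g·t = 38.6 m/s.
Final speed = 38.6 m/s

38.6 m/s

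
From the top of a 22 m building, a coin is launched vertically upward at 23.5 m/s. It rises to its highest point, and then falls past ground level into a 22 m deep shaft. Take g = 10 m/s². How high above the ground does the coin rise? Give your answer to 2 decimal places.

Phase 1 (rising): v₀ = 23.5 m/s, a = -10 m/s².
v = v₀ + at → t = (0 − 23.5) / -10 = 2.35 s
v² = v₀² + 2aΔx → Δx = (0² − 23.5²)/(2·-10) = 27.6 m
Maximum height = 22 + 27.6 = 49.6 m

49.61 m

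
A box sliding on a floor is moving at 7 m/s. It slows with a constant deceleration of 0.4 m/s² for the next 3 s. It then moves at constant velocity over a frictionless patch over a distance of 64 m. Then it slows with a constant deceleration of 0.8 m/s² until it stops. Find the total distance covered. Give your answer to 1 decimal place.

Phase 1 (decelerating): v₀ = 7.00 m/s, a = -0.4 m/s².
v = v₀ + at = 7.00 + (-0.4)(3) = 5.80 m/s
Δx = v₀t + ½at² = 7.00·3 + 0.5·-0.4·3² = 19.2 m

Phase 2 (constant speed): v₀ = 5.80 m/s, a = 0 m/s².
Constant speed: t = d/v = 64/5.80 = 11.0 s

Phase 3 (decelerating): v₀ = 5.80 m/s, a = -0.8 m/s².
v = v₀ + at → t = (0 − 5.80) / -0.8 = 7.25 s
v² = v₀² + 2aΔx → Δx = (0² − 5.80²)/(2·-0.8) = 21.0 m
Total distance = 19.2 + 64.0 + 21.0 = 104 m

104.2 m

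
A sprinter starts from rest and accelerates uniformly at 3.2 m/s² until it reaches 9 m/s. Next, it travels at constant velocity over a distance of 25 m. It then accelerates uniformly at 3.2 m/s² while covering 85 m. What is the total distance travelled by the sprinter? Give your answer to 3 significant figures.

123 m

Phase 1 (accelerating): v₀ = 0 m/s, a = 3.2 m/s².
v = v₀ + at → t = (9 − 0) / 3.2 = 2.81 s
v² = v₀² + 2aΔx → Δx = (9² − 0²)/(2·3.2) = 12.7 m

Phase 2 (constant speed): v₀ = 9.00 m/s, a = 0 m/s².
Constant speed: t = d/v = 25/9.00 = 2.78 s

Phase 3 (accelerating): v₀ = 9.00 m/s, a = 3.2 m/s².
v² = v₀² + 2aΔx = 9.00² + 2·3.2·85 = 625 → v = 25.0 m/s
t = (v − v₀)/a = (25.0 − 9.00)/3.2 = 5.00 s
Total distance = 12.7 + 25.0 + 85.0 = 123 m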